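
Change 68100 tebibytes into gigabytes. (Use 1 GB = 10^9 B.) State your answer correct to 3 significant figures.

7.49 × 10^7 gigabytes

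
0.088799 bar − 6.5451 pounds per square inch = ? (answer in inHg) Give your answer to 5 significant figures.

-10.704 inHg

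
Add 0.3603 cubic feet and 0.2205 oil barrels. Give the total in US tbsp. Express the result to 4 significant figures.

0.3603 ft³ = 689.979 US tbsp and 0.2205 bbl = 2370.82 US tbsp.
689.979 + 2370.82 ≈ 3061 US tbsp.

3061 US tablespoons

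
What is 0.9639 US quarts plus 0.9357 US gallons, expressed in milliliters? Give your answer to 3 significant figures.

0.9639 US qt = 912.190 mL and 0.9357 US gal = 3542.01 mL.
912.190 + 3542.01 ≈ 4450 mL.

4450 mL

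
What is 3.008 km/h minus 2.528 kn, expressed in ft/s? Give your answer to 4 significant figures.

3.008 km/h = 2.74132 ft/s and 2.528 kn = 4.26678 ft/s.
2.74132 − 4.26678 ≈ -1.525 ft/s.

-1.525 ft/s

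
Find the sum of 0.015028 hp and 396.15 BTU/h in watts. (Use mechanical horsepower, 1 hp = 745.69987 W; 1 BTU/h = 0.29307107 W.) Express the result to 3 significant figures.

0.015028 hp = 11.2064 W and 396.15 BTU/h = 116.100 W.
11.2064 + 116.100 ≈ 127 W.

127 W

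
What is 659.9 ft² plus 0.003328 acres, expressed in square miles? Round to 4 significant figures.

659.9 ft² = 2.36707 × 10^-5 mi² and 0.003328 acre = 5.20000 × 10^-6 mi².
2.36707 × 10^-5 + 5.20000 × 10^-6 ≈ 2.887 × 10^-5 mi².

2.887 × 10^-5 mi²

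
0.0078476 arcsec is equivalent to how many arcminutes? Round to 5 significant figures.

0.00013079 arcminutes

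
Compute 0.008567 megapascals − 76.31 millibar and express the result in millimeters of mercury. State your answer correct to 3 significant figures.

7.02 mmHg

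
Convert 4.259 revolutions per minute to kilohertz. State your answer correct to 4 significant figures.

7.098e-5 kHz

1 revolution per minute = 1.66667e-5 kilohertz.
Thus 4.259 × 1.66667e-5 ≈ 7.098e-5 kHz.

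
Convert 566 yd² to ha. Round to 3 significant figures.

0.0473 ha

1 square yard = 8.36127 × 10^-5 ha.
Thus 566 × 8.36127 × 10^-5 ≈ 0.0473 ha.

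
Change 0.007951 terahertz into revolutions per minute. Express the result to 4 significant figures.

4.771 × 10^11 revolutions per minute

1 terahertz = 6.00000 × 10^13 rpm.
So 0.007951 × 6.00000 × 10^13 ≈ 4.771 × 10^11 rpm.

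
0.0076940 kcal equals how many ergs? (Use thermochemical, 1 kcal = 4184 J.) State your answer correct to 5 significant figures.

3.2192 × 10^8 erg

1 kilocalorie = 4.18400 × 10^10 erg.
0.0076940 × 4.18400 × 10^10 ≈ 3.2192 × 10^8 erg.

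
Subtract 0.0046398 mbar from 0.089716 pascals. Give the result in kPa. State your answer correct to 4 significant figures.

-0.0003743 kilopascals

0.089716 Pa = 8.97160 × 10^-5 kPa and 0.0046398 mbar = 0.000463980 kPa.
8.97160 × 10^-5 − 0.000463980 ≈ -0.0003743 kPa.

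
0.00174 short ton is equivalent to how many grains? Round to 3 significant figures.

24400 grains

1 short ton = 1.40000e+7 gr.
Then 0.00174 × 1.40000e+7 ≈ 24400 gr.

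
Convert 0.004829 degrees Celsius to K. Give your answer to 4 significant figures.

273.2 K

K = °C + 273.15.
Applying the formula gives 273.2 K.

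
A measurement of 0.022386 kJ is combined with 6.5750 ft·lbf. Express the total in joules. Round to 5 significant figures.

0.022386 kJ = 22.38600 J and 6.5750 ft·lbf = 8.914503 J.
22.38600 + 8.914503 ≈ 31.301 J.

31.301 J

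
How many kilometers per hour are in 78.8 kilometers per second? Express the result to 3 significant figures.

284000 kilometers per hour

1 km/s = 3600.00 km/h.
78.8 × 3600.00 ≈ 284000 km/h.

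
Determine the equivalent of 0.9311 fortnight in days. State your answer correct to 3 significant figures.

13.0 d

1 fortnight = 14.0000 d.
Thus 0.9311 × 14.0000 ≈ 13.0 d.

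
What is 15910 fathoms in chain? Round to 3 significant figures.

1450 chain

1 fathom = 0.0909091 chains.
Then 15910 × 0.0909091 ≈ 1450 chain.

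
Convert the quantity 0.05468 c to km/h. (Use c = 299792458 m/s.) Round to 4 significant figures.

1 speed of light = 1.07925e+9 kilometers per hour.
Thus 0.05468 × 1.07925e+9 ≈ 5.901e+7 km/h.

5.901e+7 km/h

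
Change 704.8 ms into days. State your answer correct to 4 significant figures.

8.157e-6 d

1 millisecond = 1.15741e-8 days.
So 704.8 × 1.15741e-8 ≈ 8.157e-6 d.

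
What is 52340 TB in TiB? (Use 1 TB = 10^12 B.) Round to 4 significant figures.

47600 tebibytes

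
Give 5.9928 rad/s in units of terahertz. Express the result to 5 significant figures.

1 radian per second = 1.59155e-13 terahertz.
5.9928 × 1.59155e-13 ≈ 9.5378e-13 THz.

9.5378e-13 THz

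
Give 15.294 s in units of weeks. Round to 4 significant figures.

1 s = 1.65344e-6 wk.
Thus 15.294 × 1.65344e-6 ≈ 2.529e-5 wk.

2.529e-5 weeks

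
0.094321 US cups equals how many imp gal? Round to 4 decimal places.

0.0049 imp gal

1 US cup = 0.0520421 imp gal.
0.094321 × 0.0520421 ≈ 0.0049 imp gal.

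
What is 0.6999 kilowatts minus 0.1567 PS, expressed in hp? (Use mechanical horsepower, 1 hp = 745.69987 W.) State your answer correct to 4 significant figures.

0.7840 hp

0.6999 kW = 0.938581 hp and 0.1567 PS = 0.154556 hp.
0.938581 − 0.154556 ≈ 0.7840 hp.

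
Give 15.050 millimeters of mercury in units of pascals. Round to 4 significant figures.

2007 pascals

1 mmHg = 133.3224 pascals.
15.050 × 133.3224 ≈ 2007 Pa.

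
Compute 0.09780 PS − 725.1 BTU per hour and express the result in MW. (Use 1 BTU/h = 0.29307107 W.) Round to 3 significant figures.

0.09780 PS = 7.19318 × 10^-5 MW and 725.1 BTU/h = 0.000212506 MW.
7.19318 × 10^-5 − 0.000212506 ≈ -0.000141 MW.

-0.000141 MW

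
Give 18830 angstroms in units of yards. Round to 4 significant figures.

2.059e-6 yards

1 Å = 1.09361e-10 yards.
18830 × 1.09361e-10 ≈ 2.059e-6 yd.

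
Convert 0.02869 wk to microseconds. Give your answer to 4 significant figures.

1.735e+10 microseconds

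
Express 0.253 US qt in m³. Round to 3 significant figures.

0.000239 cubic meters

1 US qt = 0.000946353 cubic meters.
Then 0.253 × 0.000946353 ≈ 0.000239 m³.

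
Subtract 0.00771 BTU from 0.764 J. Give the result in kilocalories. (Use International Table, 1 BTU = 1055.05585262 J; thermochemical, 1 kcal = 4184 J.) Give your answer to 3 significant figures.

-0.00176 kilocalories

0.764 J = 0.000182600 kcal and 0.00771 BTU = 0.00194419 kcal.
0.000182600 − 0.00194419 ≈ -0.00176 kcal.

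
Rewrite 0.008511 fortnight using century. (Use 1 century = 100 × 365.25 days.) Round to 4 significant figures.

1 fortnight = 0.000383299 centuries.
0.008511 × 0.000383299 ≈ 3.262 × 10^-6 century.

3.262 × 10^-6 centuries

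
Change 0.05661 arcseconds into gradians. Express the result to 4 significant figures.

1 arcsecond = 0.000308642 grad.
Thus 0.05661 × 0.000308642 ≈ 1.747 × 10^-5 grad.

1.747 × 10^-5 gradians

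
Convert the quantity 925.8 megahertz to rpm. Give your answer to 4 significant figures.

1 megahertz = 6.00000e+7 revolutions per minute.
Thus 925.8 × 6.00000e+7 ≈ 5.555e+10 rpm.

5.555e+10 revolutions per minute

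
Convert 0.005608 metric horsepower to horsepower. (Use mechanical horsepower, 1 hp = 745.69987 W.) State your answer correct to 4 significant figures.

1 metric horsepower = 0.986320 horsepower.
Then 0.005608 × 0.986320 ≈ 0.005531 hp.

0.005531 horsepower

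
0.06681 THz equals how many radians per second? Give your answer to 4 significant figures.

1 terahertz = 6.28319e+12 rad/s.
Thus 0.06681 × 6.28319e+12 ≈ 4.198e+11 rad/s.

4.198e+11 radians per second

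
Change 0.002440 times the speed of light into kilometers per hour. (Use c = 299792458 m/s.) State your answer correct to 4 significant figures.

2.633 × 10^6 km/h

1 c = 1.07925 × 10^9 kilometers per hour.
0.002440 × 1.07925 × 10^9 ≈ 2.633 × 10^6 km/h.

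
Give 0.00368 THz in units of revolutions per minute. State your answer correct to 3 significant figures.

1 terahertz = 6.00000e+13 revolutions per minute.
Then 0.00368 × 6.00000e+13 ≈ 2.21e+11 rpm.

2.21e+11 revolutions per minute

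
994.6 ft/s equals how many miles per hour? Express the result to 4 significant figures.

1 foot per second = 0.681818 miles per hour.
994.6 × 0.681818 ≈ 678.1 mph.

678.1 miles per hour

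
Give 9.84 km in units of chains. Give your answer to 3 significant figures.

489 chain

1 kilometer = 49.7097 chain.
Then 9.84 × 49.7097 ≈ 489 chain.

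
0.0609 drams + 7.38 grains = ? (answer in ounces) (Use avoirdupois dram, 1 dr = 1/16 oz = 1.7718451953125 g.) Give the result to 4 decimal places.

0.0207 oz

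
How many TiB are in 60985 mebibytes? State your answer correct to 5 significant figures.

0.058160 TiB

1 MiB = 9.53674e-7 TiB.
So 60985 × 9.53674e-7 ≈ 0.058160 TiB.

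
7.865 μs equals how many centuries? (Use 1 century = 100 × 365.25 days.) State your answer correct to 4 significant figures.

2.492e-15 century

1 microsecond = 3.16881e-16 centuries.
So 7.865 × 3.16881e-16 ≈ 2.492e-15 century.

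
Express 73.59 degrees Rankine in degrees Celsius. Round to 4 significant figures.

-232.3 °C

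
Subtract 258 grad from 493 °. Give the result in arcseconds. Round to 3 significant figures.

939000 arcsec

493 ° = 1.77480e+6 arcsec and 258 grad = 835920 arcsec.
1.77480e+6 − 835920 ≈ 939000 arcsec.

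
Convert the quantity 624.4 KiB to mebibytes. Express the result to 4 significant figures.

0.6098 mebibytes

1 KiB = 0.0009765625 mebibytes.
624.4 × 0.0009765625 ≈ 0.6098 MiB.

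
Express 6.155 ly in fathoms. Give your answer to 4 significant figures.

3.184e+16 fathom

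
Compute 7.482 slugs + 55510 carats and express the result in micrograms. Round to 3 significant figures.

1.20e+11 micrograms

7.482 slug = 1.09192e+11 μg and 55510 ct = 1.11020e+10 μg.
1.09192e+11 + 1.11020e+10 ≈ 1.20e+11 μg.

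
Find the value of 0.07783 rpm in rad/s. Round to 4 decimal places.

0.0082 radians per second

1 revolution per minute = 0.104720 radians per second.
Then 0.07783 × 0.104720 ≈ 0.0082 rad/s.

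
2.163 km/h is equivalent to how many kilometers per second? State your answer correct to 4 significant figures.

1 km/h = 0.000277778 kilometers per second.
Thus 2.163 × 0.000277778 ≈ 0.0006008 km/s.

0.0006008 kilometers per second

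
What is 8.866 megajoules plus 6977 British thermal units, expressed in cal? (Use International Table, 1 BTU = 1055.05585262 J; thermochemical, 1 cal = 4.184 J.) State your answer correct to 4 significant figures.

8.866 MJ = 2.11902e+6 cal and 6977 BTU = 1.75935e+6 cal.
2.11902e+6 + 1.75935e+6 ≈ 3.878e+6 cal.

3.878e+6 cal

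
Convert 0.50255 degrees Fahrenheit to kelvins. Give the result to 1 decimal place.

K = (°F + 459.67) × 5/9.
Applying the formula gives 255.7 K.

255.7 K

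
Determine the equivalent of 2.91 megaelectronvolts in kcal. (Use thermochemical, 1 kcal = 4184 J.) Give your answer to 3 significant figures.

1 megaelectronvolt = 3.82929e-17 kilocalories.
So 2.91 × 3.82929e-17 ≈ 1.11e-16 kcal.

1.11e-16 kcal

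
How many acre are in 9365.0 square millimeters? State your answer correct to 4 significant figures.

2.314 × 10^-6 acres

1 square millimeter = 2.47105 × 10^-10 acres.
So 9365.0 × 2.47105 × 10^-10 ≈ 2.314 × 10^-6 acre.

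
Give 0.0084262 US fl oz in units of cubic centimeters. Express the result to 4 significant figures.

0.2492 cm³

1 US fluid ounce = 29.5735 cm³.
So 0.0084262 × 29.5735 ≈ 0.2492 cm³.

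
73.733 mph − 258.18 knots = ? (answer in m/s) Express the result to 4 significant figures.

73.733 mph = 32.9616 m/s and 258.18 kn = 132.819 m/s.
32.9616 − 132.819 ≈ -99.86 m/s.

-99.86 m/s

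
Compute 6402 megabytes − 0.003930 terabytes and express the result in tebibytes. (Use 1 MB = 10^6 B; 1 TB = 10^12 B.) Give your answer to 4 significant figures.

0.002248 tebibytes

6402 MB = 0.00582259 TiB and 0.003930 TB = 0.00357431 TiB.
0.00582259 − 0.00357431 ≈ 0.002248 TiB.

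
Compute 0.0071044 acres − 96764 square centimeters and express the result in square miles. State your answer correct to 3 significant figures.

0.0071044 acre = 1.11006 × 10^-5 mi² and 96764 cm² = 3.73608 × 10^-6 mi².
1.11006 × 10^-5 − 3.73608 × 10^-6 ≈ 7.36 × 10^-6 mi².

7.36 × 10^-6 mi²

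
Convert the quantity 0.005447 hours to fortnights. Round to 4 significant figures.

1 hour = 0.00297619 fortnight.
0.005447 × 0.00297619 ≈ 1.621e-5 fortnight.

1.621e-5 fortnight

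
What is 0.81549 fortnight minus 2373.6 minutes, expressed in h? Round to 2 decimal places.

0.81549 fortnight = 274.0046 h and 2373.6 min = 39.56000 h.
274.0046 − 39.56000 ≈ 234.44 h.

234.44 h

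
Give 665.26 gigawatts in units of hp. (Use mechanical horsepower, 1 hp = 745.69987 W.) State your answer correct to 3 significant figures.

1 GW = 1.34102 × 10^6 hp.
Then 665.26 × 1.34102 × 10^6 ≈ 8.92 × 10^8 hp.

8.92 × 10^8 horsepower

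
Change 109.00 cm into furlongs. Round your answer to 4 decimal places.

1 cm = 4.97097e-5 furlongs.
109.00 × 4.97097e-5 ≈ 0.0054 furlong.

0.0054 furlong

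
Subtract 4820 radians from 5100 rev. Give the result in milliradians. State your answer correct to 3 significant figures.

5100 rev = 3.20442 × 10^7 mrad and 4820 rad = 4.82000 × 10^6 mrad.
3.20442 × 10^7 − 4.82000 × 10^6 ≈ 2.72 × 10^7 mrad.

2.72 × 10^7 milliradians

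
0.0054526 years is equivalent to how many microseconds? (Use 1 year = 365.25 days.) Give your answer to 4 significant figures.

1 year = 3.15576 × 10^13 microseconds.
0.0054526 × 3.15576 × 10^13 ≈ 1.721 × 10^11 μs.

1.721 × 10^11 microseconds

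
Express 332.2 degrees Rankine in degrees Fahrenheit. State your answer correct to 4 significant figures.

-127.5 °F

°R = °F + 459.67.
Applying the formula gives -127.5 °F.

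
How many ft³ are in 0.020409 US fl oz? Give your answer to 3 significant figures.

2.13 × 10^-5 cubic feet

1 US fluid ounce = 0.00104438 ft³.
Thus 0.020409 × 0.00104438 ≈ 2.13 × 10^-5 ft³.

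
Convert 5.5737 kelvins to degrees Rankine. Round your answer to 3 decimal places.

10.033 °R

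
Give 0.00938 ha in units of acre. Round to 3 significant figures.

0.0232 acre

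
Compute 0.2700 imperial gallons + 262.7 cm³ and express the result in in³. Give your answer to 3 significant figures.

90.9 cubic inches

0.2700 imp gal = 74.9032 in³ and 262.7 cm³ = 16.0309 in³.
74.9032 + 16.0309 ≈ 90.9 in³.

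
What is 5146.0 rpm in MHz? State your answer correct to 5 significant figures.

8.5767e-5 MHz

1 revolution per minute = 1.66667e-8 MHz.
Thus 5146.0 × 1.66667e-8 ≈ 8.5767e-5 MHz.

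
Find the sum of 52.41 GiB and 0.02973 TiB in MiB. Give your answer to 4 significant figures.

84840 MiB

52.41 GiB = 53667.8 MiB and 0.02973 TiB = 31174.2 MiB.
53667.8 + 31174.2 ≈ 84840 MiB.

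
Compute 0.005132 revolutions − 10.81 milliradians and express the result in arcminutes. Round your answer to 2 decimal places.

73.69 arcminutes

0.005132 rev = 110.851 arcmin and 10.81 mrad = 37.1620 arcmin.
110.851 − 37.1620 ≈ 73.69 arcmin.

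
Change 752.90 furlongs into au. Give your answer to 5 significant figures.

1.0124e-6 au

1 furlong = 1.34473e-9 au.
So 752.90 × 1.34473e-9 ≈ 1.0124e-6 au.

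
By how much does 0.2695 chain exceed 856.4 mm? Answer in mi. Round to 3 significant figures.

0.00284 miles

0.2695 chain = 0.00336875 mi and 856.4 mm = 0.000532142 mi.
0.00336875 − 0.000532142 ≈ 0.00284 mi.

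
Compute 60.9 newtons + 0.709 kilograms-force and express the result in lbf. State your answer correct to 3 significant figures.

15.3 pounds-force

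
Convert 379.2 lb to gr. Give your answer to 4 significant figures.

1 pound = 7000.00 gr.
379.2 × 7000.00 ≈ 2.654e+6 gr.

2.654e+6 grains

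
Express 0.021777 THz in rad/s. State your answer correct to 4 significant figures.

1.368 × 10^11 rad/s

1 THz = 6.28319 × 10^12 rad/s.
0.021777 × 6.28319 × 10^12 ≈ 1.368 × 10^11 rad/s.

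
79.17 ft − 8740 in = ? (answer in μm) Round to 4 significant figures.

-1.979e+8 μm

79.17 ft = 2.41310e+7 μm and 8740 in = 2.21996e+8 μm.
2.41310e+7 − 2.21996e+8 ≈ -1.979e+8 μm.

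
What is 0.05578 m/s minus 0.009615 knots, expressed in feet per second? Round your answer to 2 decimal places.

0.17 ft/s

0.05578 m/s = 0.183005 ft/s and 0.009615 kn = 0.0162283 ft/s.
0.183005 − 0.0162283 ≈ 0.17 ft/s.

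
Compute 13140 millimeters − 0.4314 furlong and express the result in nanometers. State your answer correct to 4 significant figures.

-7.364e+10 nm

13140 mm = 1.31400e+10 nm and 0.4314 furlong = 8.67839e+10 nm.
1.31400e+10 − 8.67839e+10 ≈ -7.364e+10 nm.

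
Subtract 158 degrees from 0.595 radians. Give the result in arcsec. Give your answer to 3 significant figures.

-446000 arcsec

0.595 rad = 122728 arcsec and 158 ° = 568800 arcsec.
122728 − 568800 ≈ -446000 arcsec.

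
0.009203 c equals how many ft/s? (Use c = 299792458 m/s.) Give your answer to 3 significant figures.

9.05 × 10^6 feet per second

1 c = 9.83571 × 10^8 feet per second.
Thus 0.009203 × 9.83571 × 10^8 ≈ 9.05 × 10^6 ft/s.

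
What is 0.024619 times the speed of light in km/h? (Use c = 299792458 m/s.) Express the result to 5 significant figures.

2.6570e+7 km/h

1 c = 1.07925e+9 kilometers per hour.
0.024619 × 1.07925e+9 ≈ 2.6570e+7 km/h.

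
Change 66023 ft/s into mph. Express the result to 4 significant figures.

45020 mph

1 foot per second = 0.681818 mph.
Then 66023 × 0.681818 ≈ 45020 mph.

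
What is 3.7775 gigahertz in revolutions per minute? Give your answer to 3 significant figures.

2.27 × 10^11 rpm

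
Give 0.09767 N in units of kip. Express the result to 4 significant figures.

2.196e-5 kips

1 newton = 0.000224809 kip.
Then 0.09767 × 0.000224809 ≈ 2.196e-5 kip.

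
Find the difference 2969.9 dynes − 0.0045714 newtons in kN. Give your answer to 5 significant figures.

2969.9 dyn = 2.96990e-5 kN and 0.0045714 N = 4.57140e-6 kN.
2.96990e-5 − 4.57140e-6 ≈ 2.5128e-5 kN.

2.5128e-5 kilonewtons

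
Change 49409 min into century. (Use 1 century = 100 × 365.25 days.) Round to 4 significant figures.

0.0009394 centuries

1 minute = 1.90129 × 10^-8 centuries.
Then 49409 × 1.90129 × 10^-8 ≈ 0.0009394 century.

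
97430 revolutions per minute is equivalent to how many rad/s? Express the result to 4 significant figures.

10200 radians per second

1 revolution per minute = 0.104720 rad/s.
Then 97430 × 0.104720 ≈ 10200 rad/s.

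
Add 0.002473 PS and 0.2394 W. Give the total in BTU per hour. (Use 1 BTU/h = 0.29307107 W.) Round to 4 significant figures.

7.023 BTU/h

0.002473 PS = 6.20630 BTU/h and 0.2394 W = 0.816867 BTU/h.
6.20630 + 0.816867 ≈ 7.023 BTU/h.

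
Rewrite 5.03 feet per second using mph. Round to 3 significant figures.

3.43 mph

1 ft/s = 0.681818 miles per hour.
Thus 5.03 × 0.681818 ≈ 3.43 mph.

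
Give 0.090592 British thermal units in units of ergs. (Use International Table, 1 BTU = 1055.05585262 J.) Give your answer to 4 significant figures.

9.558e+8 ergs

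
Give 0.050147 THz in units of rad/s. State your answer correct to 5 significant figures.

1 THz = 6.28319 × 10^12 radians per second.
Then 0.050147 × 6.28319 × 10^12 ≈ 3.1508 × 10^11 rad/s.

3.1508 × 10^11 radians per second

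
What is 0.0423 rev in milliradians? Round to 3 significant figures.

266 milliradians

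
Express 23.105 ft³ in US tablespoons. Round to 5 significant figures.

44246 US tablespoons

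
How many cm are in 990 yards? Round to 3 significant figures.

90500 centimeters

1 yard = 91.4400 centimeters.
Then 990 × 91.4400 ≈ 90500 cm.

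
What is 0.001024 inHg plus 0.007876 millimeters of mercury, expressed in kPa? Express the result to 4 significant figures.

0.004518 kilopascals

0.001024 inHg = 0.00346766 kPa and 0.007876 mmHg = 0.00105005 kPa.
0.00346766 + 0.00105005 ≈ 0.004518 kPa.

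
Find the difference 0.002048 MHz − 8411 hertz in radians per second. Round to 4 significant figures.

-39980 radians per second

0.002048 MHz = 12868.0 rad/s and 8411 Hz = 52847.9 rad/s.
12868.0 − 52847.9 ≈ -39980 rad/s.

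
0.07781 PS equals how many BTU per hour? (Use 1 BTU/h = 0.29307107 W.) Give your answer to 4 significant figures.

195.3 BTU/h

1 metric horsepower = 2509.63 BTU per hour.
Then 0.07781 × 2509.63 ≈ 195.3 BTU/h.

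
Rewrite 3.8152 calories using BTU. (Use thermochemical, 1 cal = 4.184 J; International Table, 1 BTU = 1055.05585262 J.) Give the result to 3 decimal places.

0.015 BTU

1 cal = 0.00396567 BTU.
So 3.8152 × 0.00396567 ≈ 0.015 BTU.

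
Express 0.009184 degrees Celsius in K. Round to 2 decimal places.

K = °C + 273.15.
Applying the formula gives 273.16 K.

273.16 K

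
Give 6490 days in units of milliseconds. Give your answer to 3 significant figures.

5.61e+11 milliseconds

1 d = 8.64000e+7 milliseconds.
So 6490 × 8.64000e+7 ≈ 5.61e+11 ms.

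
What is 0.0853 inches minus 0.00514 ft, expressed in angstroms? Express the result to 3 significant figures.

0.0853 in = 2.16662e+7 Å and 0.00514 ft = 1.56667e+7 Å.
2.16662e+7 − 1.56667e+7 ≈ 6.00e+6 Å.

6.00e+6 Å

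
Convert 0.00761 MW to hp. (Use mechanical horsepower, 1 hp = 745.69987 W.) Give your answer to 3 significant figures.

10.2 hp

1 MW = 1341.02 horsepower.
Then 0.00761 × 1341.02 ≈ 10.2 hp.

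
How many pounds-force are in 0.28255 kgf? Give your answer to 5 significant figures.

1 kgf = 2.20462 lbf.
0.28255 × 2.20462 ≈ 0.62292 lbf.

0.62292 pounds-force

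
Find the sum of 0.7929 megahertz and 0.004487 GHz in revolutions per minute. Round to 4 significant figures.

3.168e+8 rpm

0.7929 MHz = 4.75740e+7 rpm and 0.004487 GHz = 2.69220e+8 rpm.
4.75740e+7 + 2.69220e+8 ≈ 3.168e+8 rpm.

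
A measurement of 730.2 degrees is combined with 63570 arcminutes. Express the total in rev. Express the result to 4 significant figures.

4.971 rev

730.2 ° = 2.02833 rev and 63570 arcmin = 2.94306 rev.
2.02833 + 2.94306 ≈ 4.971 rev.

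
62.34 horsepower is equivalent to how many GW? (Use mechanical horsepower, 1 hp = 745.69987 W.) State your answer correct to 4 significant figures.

4.649 × 10^-5 GW

1 hp = 7.45700 × 10^-7 GW.
Thus 62.34 × 7.45700 × 10^-7 ≈ 4.649 × 10^-5 GW.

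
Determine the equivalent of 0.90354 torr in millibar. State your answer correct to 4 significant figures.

1 torr = 1.33322 mbar.
Then 0.90354 × 1.33322 ≈ 1.205 mbar.

1.205 millibar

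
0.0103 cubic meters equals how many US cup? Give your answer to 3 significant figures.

1 m³ = 4226.75 US cup.
Thus 0.0103 × 4226.75 ≈ 43.5 US cup.

43.5 US cup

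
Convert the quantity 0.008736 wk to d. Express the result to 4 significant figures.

1 week = 7.00000 days.
So 0.008736 × 7.00000 ≈ 0.06115 d.

0.06115 d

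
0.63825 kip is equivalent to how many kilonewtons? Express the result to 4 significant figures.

2.839 kN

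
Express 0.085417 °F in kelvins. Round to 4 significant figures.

255.4 kelvins

K = (°F + 459.67) × 5/9.
Applying the formula gives 255.4 K.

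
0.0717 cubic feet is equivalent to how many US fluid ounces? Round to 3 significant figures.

68.7 US fl oz

1 ft³ = 957.506 US fl oz.
So 0.0717 × 957.506 ≈ 68.7 US fl oz.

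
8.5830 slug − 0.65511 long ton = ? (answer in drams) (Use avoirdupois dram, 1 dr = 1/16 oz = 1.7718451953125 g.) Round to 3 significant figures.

-305000 dr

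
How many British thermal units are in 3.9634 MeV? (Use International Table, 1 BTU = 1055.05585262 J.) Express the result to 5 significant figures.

6.0187e-16 British thermal units

1 megaelectronvolt = 1.51857e-16 British thermal units.
3.9634 × 1.51857e-16 ≈ 6.0187e-16 BTU.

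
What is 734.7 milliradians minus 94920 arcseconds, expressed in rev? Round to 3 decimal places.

0.044 rev

734.7 mrad = 0.116931 rev and 94920 arcsec = 0.0732407 rev.
0.116931 − 0.0732407 ≈ 0.044 rev.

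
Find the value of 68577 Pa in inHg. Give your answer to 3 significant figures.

1 pascal = 0.000295300 inches of mercury.
Then 68577 × 0.000295300 ≈ 20.3 inHg.

20.3 inches of mercury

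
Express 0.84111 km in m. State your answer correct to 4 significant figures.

841.1 meters

1 kilometer = 1000.00 meters.
Thus 0.84111 × 1000.00 ≈ 841.1 m.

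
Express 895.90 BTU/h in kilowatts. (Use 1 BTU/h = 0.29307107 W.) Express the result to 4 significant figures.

0.2626 kW

1 BTU per hour = 0.000293071 kilowatts.
895.90 × 0.000293071 ≈ 0.2626 kW.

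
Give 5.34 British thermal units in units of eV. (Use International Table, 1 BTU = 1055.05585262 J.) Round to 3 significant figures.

3.52 × 10^22 eV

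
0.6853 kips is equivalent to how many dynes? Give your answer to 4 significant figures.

3.048 × 10^8 dynes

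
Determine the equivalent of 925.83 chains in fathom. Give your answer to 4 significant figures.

1 chain = 11.0000 fathom.
925.83 × 11.0000 ≈ 10180 fathom.

10180 fathom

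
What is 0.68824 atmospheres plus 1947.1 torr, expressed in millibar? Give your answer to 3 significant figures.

0.68824 atm = 697.359 mbar and 1947.1 torr = 2595.92 mbar.
697.359 + 2595.92 ≈ 3290 mbar.

3290 millibar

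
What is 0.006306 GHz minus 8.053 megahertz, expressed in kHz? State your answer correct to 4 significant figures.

-1747 kHz

0.006306 GHz = 6306.00 kHz and 8.053 MHz = 8053.00 kHz.
6306.00 − 8053.00 ≈ -1747 kHz.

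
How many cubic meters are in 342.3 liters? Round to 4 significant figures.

0.3423 m³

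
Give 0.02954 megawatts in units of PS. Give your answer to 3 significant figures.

40.2 PS

1 MW = 1359.62 PS.
0.02954 × 1359.62 ≈ 40.2 PS.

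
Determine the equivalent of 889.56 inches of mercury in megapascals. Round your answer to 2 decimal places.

1 inch of mercury = 0.00338639 MPa.
Then 889.56 × 0.00338639 ≈ 3.01 MPa.

3.01 megapascals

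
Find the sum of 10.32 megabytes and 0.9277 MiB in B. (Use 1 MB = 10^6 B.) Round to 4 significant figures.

10.32 MB = 1.03200e+7 B and 0.9277 MiB = 972764 B.
1.03200e+7 + 972764 ≈ 1.129e+7 B.

1.129e+7 bytes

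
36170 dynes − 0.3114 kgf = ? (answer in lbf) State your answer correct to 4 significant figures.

36170 dyn = 0.0813134 lbf and 0.3114 kgf = 0.686519 lbf.
0.0813134 − 0.686519 ≈ -0.6052 lbf.

-0.6052 pounds-force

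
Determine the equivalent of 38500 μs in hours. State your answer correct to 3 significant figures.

1 μs = 2.77778 × 10^-10 hours.
38500 × 2.77778 × 10^-10 ≈ 1.07 × 10^-5 h.

1.07 × 10^-5 h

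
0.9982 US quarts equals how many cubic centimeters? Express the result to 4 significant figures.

944.6 cubic centimeters

1 US qt = 946.353 cubic centimeters.
Thus 0.9982 × 946.353 ≈ 944.6 cm³.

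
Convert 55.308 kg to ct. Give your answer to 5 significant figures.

276540 carats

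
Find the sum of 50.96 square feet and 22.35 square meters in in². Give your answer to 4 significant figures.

50.96 ft² = 7338.24 in² and 22.35 m² = 34642.6 in².
7338.24 + 34642.6 ≈ 41980 in².

41980 square inches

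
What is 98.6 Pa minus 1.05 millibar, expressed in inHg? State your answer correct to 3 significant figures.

98.6 Pa = 0.0291166 inHg and 1.05 mbar = 0.0310065 inHg.
0.0291166 − 0.0310065 ≈ -0.00189 inHg.

-0.00189 inHg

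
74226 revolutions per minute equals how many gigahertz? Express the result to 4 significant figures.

1 revolution per minute = 1.66667e-11 gigahertz.
74226 × 1.66667e-11 ≈ 1.237e-6 GHz.

1.237e-6 GHz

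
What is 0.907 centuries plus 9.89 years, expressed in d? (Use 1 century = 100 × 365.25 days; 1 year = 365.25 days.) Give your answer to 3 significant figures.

0.907 century = 33128.2 d and 9.89 yr = 3612.32 d.
33128.2 + 3612.32 ≈ 36700 d.

36700 days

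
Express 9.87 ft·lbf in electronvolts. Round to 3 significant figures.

8.35 × 10^19 eV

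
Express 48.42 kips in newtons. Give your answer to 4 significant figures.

215400 newtons

1 kip = 4448.22 newtons.
Thus 48.42 × 4448.22 ≈ 215400 N.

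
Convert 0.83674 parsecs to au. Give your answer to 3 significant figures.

173000 astronomical units

1 pc = 206265 astronomical units.
Then 0.83674 × 206265 ≈ 173000 au.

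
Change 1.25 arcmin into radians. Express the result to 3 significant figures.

0.000364 rad

1 arcminute = 0.000290888 rad.
Then 1.25 × 0.000290888 ≈ 0.000364 rad.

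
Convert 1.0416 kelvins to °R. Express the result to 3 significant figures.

1.87 degrees Rankine

°R = K × 9/5.
Applying the formula gives 1.87 °R.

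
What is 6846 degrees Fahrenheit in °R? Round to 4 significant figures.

°R = °F + 459.67.
Applying the formula gives 7306 °R.

7306 degrees Rankine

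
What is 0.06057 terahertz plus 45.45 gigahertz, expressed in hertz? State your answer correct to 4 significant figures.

1.060e+11 Hz

0.06057 THz = 6.05700e+10 Hz and 45.45 GHz = 4.54500e+10 Hz.
6.05700e+10 + 4.54500e+10 ≈ 1.060e+11 Hz.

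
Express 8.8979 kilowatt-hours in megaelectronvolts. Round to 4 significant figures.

1 kilowatt-hour = 2.24694e+19 MeV.
So 8.8979 × 2.24694e+19 ≈ 1.999e+20 MeV.

1.999e+20 MeV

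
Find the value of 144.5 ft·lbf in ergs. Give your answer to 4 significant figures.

1.959 × 10^9 ergs

1 foot-pound = 1.35582 × 10^7 ergs.
Thus 144.5 × 1.35582 × 10^7 ≈ 1.959 × 10^9 erg.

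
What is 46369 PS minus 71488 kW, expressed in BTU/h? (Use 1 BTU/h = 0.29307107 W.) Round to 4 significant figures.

-1.276 × 10^8 BTU/h

46369 PS = 1.16369 × 10^8 BTU/h and 71488 kW = 2.43927 × 10^8 BTU/h.
1.16369 × 10^8 − 2.43927 × 10^8 ≈ -1.276 × 10^8 BTU/h.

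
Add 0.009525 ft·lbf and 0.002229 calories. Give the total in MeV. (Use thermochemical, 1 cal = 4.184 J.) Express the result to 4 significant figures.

1.388 × 10^11 megaelectronvolts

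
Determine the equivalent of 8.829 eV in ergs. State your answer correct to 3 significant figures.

1 electronvolt = 1.60218e-12 erg.
So 8.829 × 1.60218e-12 ≈ 1.41e-11 erg.

1.41e-11 ergs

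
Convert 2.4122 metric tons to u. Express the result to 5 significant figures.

1 metric ton = 6.02214e+29 atomic mass units.
2.4122 × 6.02214e+29 ≈ 1.4527e+30 u.

1.4527e+30 u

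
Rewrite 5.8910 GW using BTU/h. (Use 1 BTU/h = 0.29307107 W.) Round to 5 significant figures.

2.0101e+10 BTU per hour

1 GW = 3.41214e+9 BTU/h.
Thus 5.8910 × 3.41214e+9 ≈ 2.0101e+10 BTU/h.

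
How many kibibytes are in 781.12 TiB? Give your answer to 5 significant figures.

8.3872 × 10^11 KiB

1 tebibyte = 1.07374 × 10^9 KiB.
Then 781.12 × 1.07374 × 10^9 ≈ 8.3872 × 10^11 KiB.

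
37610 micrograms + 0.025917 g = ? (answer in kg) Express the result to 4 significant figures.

6.353e-5 kilograms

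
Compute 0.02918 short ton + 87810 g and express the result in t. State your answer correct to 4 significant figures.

0.1143 t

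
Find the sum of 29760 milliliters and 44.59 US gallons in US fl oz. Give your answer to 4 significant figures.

6714 US fluid ounces

29760 mL = 1006.31 US fl oz and 44.59 US gal = 5707.52 US fl oz.
1006.31 + 5707.52 ≈ 6714 US fl oz.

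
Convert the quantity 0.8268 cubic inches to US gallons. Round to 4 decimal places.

1 cubic inch = 0.00432900 US gal.
So 0.8268 × 0.00432900 ≈ 0.0036 US gal.

0.0036 US gal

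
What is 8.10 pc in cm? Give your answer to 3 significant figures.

2.50e+19 centimeters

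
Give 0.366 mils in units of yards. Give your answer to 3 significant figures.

1 mil = 2.77778 × 10^-5 yards.
So 0.366 × 2.77778 × 10^-5 ≈ 1.02 × 10^-5 yd.

1.02 × 10^-5 yd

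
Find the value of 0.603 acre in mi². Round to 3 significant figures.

1 acre = 0.00156250 square miles.
Then 0.603 × 0.00156250 ≈ 0.000942 mi².

0.000942 square miles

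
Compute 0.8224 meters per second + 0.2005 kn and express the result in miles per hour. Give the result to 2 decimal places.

2.07 mph

0.8224 m/s = 1.83966 mph and 0.2005 kn = 0.230731 mph.
1.83966 + 0.230731 ≈ 2.07 mph.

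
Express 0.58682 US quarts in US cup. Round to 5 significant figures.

1 US quart = 4.00000 US cup.
0.58682 × 4.00000 ≈ 2.3473 US cup.

2.3473 US cup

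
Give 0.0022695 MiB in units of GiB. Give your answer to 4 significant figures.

1 mebibyte = 0.0009765625 gibibytes.
So 0.0022695 × 0.0009765625 ≈ 2.216 × 10^-6 GiB.

2.216 × 10^-6 gibibytes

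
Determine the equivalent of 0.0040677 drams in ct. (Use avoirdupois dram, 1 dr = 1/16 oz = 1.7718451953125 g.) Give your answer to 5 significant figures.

0.036037 ct

1 dram = 8.85923 ct.
0.0040677 × 8.85923 ≈ 0.036037 ct.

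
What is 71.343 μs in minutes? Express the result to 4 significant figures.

1.189e-6 min

1 μs = 1.66667e-8 min.
Then 71.343 × 1.66667e-8 ≈ 1.189e-6 min.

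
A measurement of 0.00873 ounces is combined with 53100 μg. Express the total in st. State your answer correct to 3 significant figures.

4.73 × 10^-5 st

0.00873 oz = 3.89732 × 10^-5 st and 53100 μg = 8.36182 × 10^-6 st.
3.89732 × 10^-5 + 8.36182 × 10^-6 ≈ 4.73 × 10^-5 st.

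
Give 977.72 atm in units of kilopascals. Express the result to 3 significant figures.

1 atm = 101.325 kilopascals.
Then 977.72 × 101.325 ≈ 99100 kPa.

99100 kPa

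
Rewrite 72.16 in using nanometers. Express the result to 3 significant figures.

1.83 × 10^9 nm

1 inch = 2.54000 × 10^7 nm.
72.16 × 2.54000 × 10^7 ≈ 1.83 × 10^9 nm.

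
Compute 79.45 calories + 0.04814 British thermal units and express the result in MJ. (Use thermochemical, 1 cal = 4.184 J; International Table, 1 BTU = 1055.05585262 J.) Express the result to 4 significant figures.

79.45 cal = 0.000332419 MJ and 0.04814 BTU = 5.07904e-5 MJ.
0.000332419 + 5.07904e-5 ≈ 0.0003832 MJ.

0.0003832 MJ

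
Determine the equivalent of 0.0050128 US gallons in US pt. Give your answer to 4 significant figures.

0.04010 US pints

1 US gal = 8.00000 US pt.
Thus 0.0050128 × 8.00000 ≈ 0.04010 US pt.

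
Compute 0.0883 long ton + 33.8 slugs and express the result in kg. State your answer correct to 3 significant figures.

0.0883 long ton = 89.7169 kg and 33.8 slug = 493.274 kg.
89.7169 + 493.274 ≈ 583 kg.

583 kg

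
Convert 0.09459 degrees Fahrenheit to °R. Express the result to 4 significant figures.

459.8 °R

°R = °F + 459.67.
Applying the formula gives 459.8 °R.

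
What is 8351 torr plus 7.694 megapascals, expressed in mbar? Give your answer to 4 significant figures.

8351 torr = 11133.8 mbar and 7.694 MPa = 76940.0 mbar.
11133.8 + 76940.0 ≈ 88070 mbar.

88070 mbar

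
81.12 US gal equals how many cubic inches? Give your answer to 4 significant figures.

18740 in³

1 US gal = 231.000 cubic inches.
81.12 × 231.000 ≈ 18740 in³.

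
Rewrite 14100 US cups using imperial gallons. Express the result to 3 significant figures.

1 US cup = 0.0520421 imperial gallons.
So 14100 × 0.0520421 ≈ 734 imp gal.

734 imperial gallons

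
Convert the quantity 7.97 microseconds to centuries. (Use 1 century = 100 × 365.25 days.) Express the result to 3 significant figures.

2.53 × 10^-15 century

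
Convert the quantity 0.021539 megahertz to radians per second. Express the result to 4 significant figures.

135300 rad/s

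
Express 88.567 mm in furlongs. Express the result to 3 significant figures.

0.000440 furlong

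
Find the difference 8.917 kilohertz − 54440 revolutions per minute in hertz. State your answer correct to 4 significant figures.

8010 hertz

8.917 kHz = 8917.00 Hz and 54440 rpm = 907.333 Hz.
8917.00 − 907.333 ≈ 8010 Hz.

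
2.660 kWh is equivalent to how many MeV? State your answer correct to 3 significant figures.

5.98 × 10^19 MeV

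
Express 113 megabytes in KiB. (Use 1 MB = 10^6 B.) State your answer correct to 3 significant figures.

1 MB = 976.5625 KiB.
Then 113 × 976.5625 ≈ 110000 KiB.

110000 KiB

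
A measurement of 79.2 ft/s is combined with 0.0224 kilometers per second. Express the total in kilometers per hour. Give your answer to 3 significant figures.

168 km/h

79.2 ft/s = 86.9046 km/h and 0.0224 km/s = 80.6400 km/h.
86.9046 + 80.6400 ≈ 168 km/h.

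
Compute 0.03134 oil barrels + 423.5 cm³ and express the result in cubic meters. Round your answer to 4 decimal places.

0.0054 cubic meters

0.03134 bbl = 0.00498266 m³ and 423.5 cm³ = 0.000423500 m³.
0.00498266 + 0.000423500 ≈ 0.0054 m³.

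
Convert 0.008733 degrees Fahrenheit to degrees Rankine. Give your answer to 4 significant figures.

459.7 degrees Rankine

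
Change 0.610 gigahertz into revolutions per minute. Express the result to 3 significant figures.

1 gigahertz = 6.00000e+10 revolutions per minute.
So 0.610 × 6.00000e+10 ≈ 3.66e+10 rpm.

3.66e+10 revolutions per minute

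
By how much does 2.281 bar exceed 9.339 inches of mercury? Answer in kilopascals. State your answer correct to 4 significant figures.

196.5 kPa

2.281 bar = 228.100 kPa and 9.339 inHg = 31.6255 kPa.
228.100 − 31.6255 ≈ 196.5 kPa.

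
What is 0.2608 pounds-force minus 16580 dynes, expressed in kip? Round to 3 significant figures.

0.2608 lbf = 0.000260800 kip and 16580 dyn = 3.72733e-5 kip.
0.000260800 − 3.72733e-5 ≈ 0.000224 kip.

0.000224 kip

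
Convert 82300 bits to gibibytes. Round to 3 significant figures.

1 bit = 1.16415 × 10^-10 gibibytes.
Thus 82300 × 1.16415 × 10^-10 ≈ 9.58 × 10^-6 GiB.

9.58 × 10^-6 gibibytes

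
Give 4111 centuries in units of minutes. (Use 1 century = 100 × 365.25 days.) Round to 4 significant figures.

1 century = 5.25960e+7 min.
Then 4111 × 5.25960e+7 ≈ 2.162e+11 min.

2.162e+11 min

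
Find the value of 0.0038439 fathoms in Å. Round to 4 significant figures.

1 fathom = 1.82880e+10 Å.
So 0.0038439 × 1.82880e+10 ≈ 7.030e+7 Å.

7.030e+7 angstroms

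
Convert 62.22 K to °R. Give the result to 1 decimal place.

°R = K × 9/5.
Applying the formula gives 112.0 °R.

112.0 °R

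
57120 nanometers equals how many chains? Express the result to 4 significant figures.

1 nm = 4.97097e-11 chain.
57120 × 4.97097e-11 ≈ 2.839e-6 chain.

2.839e-6 chain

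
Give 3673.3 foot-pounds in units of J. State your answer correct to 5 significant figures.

1 ft·lbf = 1.35582 J.
Then 3673.3 × 1.35582 ≈ 4980.3 J.

4980.3 J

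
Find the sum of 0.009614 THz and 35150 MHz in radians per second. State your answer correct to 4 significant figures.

0.009614 THz = 6.04065e+10 rad/s and 35150 MHz = 2.20854e+11 rad/s.
6.04065e+10 + 2.20854e+11 ≈ 2.813e+11 rad/s.

2.813e+11 rad/s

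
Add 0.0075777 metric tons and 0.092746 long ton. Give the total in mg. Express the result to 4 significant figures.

0.0075777 t = 7.57770 × 10^6 mg and 0.092746 long ton = 9.42343 × 10^7 mg.
7.57770 × 10^6 + 9.42343 × 10^7 ≈ 1.018 × 10^8 mg.

1.018 × 10^8 mg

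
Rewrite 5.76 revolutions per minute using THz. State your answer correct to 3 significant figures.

9.60e-14 terahertz

1 revolution per minute = 1.66667e-14 THz.
Thus 5.76 × 1.66667e-14 ≈ 9.60e-14 THz.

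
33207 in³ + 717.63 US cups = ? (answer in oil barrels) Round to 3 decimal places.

33207 in³ = 3.42270 bbl and 717.63 US cup = 1.06790 bbl.
3.42270 + 1.06790 ≈ 4.491 bbl.

4.491 oil barrels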